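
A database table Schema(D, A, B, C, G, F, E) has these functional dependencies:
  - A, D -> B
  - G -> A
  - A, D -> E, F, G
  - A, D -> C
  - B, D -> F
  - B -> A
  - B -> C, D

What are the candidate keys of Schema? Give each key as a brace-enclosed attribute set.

Closure of {B} is {A, B, C, D, E, F, G}, the whole schema; {B} is a candidate key.
Closure of {A, D} is {A, B, C, D, E, F, G}, the whole schema; {A, D} is a candidate key.
Closure of {D, G} is {A, B, C, D, E, F, G}, the whole schema; {D, G} is a candidate key.
These are minimal and exhaustive — every other superkey contains one of them.

{A, D}, {B}, {D, G}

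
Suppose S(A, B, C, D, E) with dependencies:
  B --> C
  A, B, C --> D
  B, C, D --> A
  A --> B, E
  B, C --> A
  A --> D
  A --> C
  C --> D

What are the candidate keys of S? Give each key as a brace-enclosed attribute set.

{A}, {B}

Closure of {A} is {A, B, C, D, E}, the whole schema; {A} is a candidate key.
Closure of {B} is {A, B, C, D, E}, the whole schema; {B} is a candidate key.
Any other superkey properly contains one of these, so there are no further candidate keys.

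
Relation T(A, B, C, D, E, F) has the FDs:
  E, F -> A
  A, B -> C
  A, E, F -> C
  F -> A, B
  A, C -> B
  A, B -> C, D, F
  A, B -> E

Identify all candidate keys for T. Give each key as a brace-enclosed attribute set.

{F} is a candidate key since {F}⁺ = {A, B, C, D, E, F} covers every attribute.
{A, B} is a candidate key since {A, B}⁺ = {A, B, C, D, E, F} covers every attribute.
{A, C} is a candidate key since {A, C}⁺ = {A, B, C, D, E, F} covers every attribute.
Any other superkey properly contains one of these, so there are no further candidate keys.

{A, B}, {A, C}, {F}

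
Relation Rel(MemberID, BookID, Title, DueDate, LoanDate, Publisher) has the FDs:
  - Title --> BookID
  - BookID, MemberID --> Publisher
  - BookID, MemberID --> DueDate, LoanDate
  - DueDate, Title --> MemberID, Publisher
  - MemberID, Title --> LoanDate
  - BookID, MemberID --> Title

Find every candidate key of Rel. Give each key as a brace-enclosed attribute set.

{BookID, MemberID}⁺ = {BookID, DueDate, LoanDate, MemberID, Publisher, Title} — all of the relation — so {BookID, MemberID} is a candidate key.
{DueDate, Title}⁺ = {BookID, DueDate, LoanDate, MemberID, Publisher, Title} — all of the relation — so {DueDate, Title} is a candidate key.
{MemberID, Title}⁺ = {BookID, DueDate, LoanDate, MemberID, Publisher, Title} — all of the relation — so {MemberID, Title} is a candidate key.
These are minimal and exhaustive — every other superkey contains one of them.

{BookID, MemberID}, {DueDate, Title}, {MemberID, Title}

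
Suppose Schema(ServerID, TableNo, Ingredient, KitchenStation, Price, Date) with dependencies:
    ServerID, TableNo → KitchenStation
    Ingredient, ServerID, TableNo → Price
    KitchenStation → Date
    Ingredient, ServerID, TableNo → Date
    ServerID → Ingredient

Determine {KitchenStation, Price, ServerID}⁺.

{Date, Ingredient, KitchenStation, Price, ServerID}

Start with {KitchenStation, Price, ServerID}.
KitchenStation → Date applies; add {Date} → now {Date, KitchenStation, Price, ServerID}.
ServerID → Ingredient applies; add {Ingredient} → now {Date, Ingredient, KitchenStation, Price, ServerID}.
No further FD applies.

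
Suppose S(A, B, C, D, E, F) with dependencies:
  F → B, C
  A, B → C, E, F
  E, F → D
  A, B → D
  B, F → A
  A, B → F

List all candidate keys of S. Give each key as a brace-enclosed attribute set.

{A, B}, {F}

{F} is a candidate key since {F}⁺ = {A, B, C, D, E, F} covers every attribute.
{A, B} is a candidate key since {A, B}⁺ = {A, B, C, D, E, F} covers every attribute.
These are minimal and exhaustive — every other superkey contains one of them.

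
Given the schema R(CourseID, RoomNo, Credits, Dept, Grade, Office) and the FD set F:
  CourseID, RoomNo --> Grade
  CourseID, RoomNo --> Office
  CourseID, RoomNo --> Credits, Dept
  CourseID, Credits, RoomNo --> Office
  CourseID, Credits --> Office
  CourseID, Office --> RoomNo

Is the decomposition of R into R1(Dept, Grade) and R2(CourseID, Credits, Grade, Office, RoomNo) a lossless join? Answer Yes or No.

Common attributes: {Grade}; their closure is {Grade}.
Neither R1 nor R2 is contained in that closure, so the decomposition is lossy.

No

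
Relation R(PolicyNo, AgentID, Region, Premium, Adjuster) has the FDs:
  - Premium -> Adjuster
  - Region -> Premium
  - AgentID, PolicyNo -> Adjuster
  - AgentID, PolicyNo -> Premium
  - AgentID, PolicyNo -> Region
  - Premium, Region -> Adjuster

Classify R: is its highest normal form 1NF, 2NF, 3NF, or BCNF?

2NF

Candidate key: {AgentID, PolicyNo}. Prime attributes: {AgentID, PolicyNo}.
Premium -> Adjuster: {Premium}⁺ = {Adjuster, Premium}, which is not all of the attributes, so the left side is not a superkey — BCNF is violated.
Premium -> Adjuster determines the non-prime attribute {Adjuster} from a non-superkey — 3NF is violated.
No proper subset of a key has a non-prime attribute in its closure, so there is no partial dependency; 2NF holds.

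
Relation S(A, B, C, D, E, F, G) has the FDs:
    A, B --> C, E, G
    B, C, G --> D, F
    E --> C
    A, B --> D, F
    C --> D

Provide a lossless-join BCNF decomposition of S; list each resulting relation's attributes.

{A, B, E, G}; {B, C, F, G}; {C, D}; {C, E}

Candidate key of the original relation: {A, B}.
In {A, B, C, D, E, F, G}, {B, C, G} is not a superkey ({B, C, G}⁺ restricted to this set is {B, C, D, F, G}), so split on B, C, G --> D, F into {B, C, D, F, G} and {A, B, C, E, G}.
In {B, C, D, F, G}, {C} is not a superkey ({C}⁺ restricted to this set is {C, D}), so split on C --> D into {C, D} and {B, C, F, G}.
{C, D}: every determinant is a superkey — BCNF.
{B, C, F, G}: every determinant is a superkey — BCNF.
In {A, B, C, E, G}, {E} is not a superkey ({E}⁺ restricted to this set is {C, E}), so split on E --> C into {C, E} and {A, B, E, G}.
{C, E}: every determinant is a superkey — BCNF.
{A, B, E, G}: every determinant is a superkey — BCNF.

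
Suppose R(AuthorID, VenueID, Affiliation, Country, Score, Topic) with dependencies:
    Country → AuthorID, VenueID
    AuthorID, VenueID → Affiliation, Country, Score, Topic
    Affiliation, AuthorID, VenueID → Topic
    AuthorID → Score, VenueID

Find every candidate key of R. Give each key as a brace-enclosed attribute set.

{AuthorID}, {Country}

Closure of {AuthorID} is {Affiliation, AuthorID, Country, Score, Topic, VenueID}, the whole schema; {AuthorID} is a candidate key.
Closure of {Country} is {Affiliation, AuthorID, Country, Score, Topic, VenueID}, the whole schema; {Country} is a candidate key.
These are minimal and exhaustive — every other superkey contains one of them.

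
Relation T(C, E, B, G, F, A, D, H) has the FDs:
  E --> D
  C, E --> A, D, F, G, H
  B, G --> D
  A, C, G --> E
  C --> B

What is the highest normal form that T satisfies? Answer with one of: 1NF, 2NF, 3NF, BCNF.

1NF

Candidate keys: {A, C, G}, {C, E}. Prime attributes: {A, C, E, G}.
E --> D: {E}⁺ = {D, E}, which is not all of the attributes, so the left side is not a superkey — BCNF is violated.
E --> D has non-prime {D} on the right and a non-superkey on the left, so 3NF fails.
The proper key subset {C} of {C, E} determines non-prime {B}, so the relation is not even in 2NF.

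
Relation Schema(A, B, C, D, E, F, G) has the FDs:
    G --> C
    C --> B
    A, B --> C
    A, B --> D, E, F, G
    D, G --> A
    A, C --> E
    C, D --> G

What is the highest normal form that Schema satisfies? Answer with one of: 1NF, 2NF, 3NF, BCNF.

Candidate keys: {A, B}, {A, C}, {A, G}, {C, D}, {D, G}. Prime attributes: {A, B, C, D, G}.
G --> C: {G}⁺ = {B, C, G}, which is not all of the attributes, so the left side is not a superkey — BCNF is violated.
Its right-hand attributes {C} are all prime, as are those of every other non-superkey FD — the relation is in 3NF.

3NF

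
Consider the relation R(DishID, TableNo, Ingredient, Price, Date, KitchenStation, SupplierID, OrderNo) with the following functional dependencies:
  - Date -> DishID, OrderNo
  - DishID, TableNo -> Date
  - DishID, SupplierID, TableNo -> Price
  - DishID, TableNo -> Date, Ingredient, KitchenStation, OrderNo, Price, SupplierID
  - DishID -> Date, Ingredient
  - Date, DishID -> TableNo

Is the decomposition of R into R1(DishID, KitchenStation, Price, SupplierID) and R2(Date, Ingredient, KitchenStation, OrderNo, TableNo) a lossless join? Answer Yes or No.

The shared attributes are {KitchenStation} and {KitchenStation}⁺ = {KitchenStation}.
Neither R1 nor R2 is contained in that closure, so the decomposition is lossy.

No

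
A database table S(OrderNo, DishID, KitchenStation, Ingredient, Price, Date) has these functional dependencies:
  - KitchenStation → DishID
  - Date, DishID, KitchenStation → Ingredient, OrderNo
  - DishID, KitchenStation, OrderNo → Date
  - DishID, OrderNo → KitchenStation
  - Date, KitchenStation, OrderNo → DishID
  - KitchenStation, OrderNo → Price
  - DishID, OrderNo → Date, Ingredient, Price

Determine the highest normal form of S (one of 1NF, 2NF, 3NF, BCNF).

3NF

Candidate keys: {Date, KitchenStation}, {DishID, OrderNo}, {KitchenStation, OrderNo}. Prime attributes: {Date, DishID, KitchenStation, OrderNo}.
KitchenStation → DishID breaks BCNF: {KitchenStation}⁺ = {DishID, KitchenStation}, so {KitchenStation} is not a superkey.
But every attribute on its right side ({DishID}) is prime, and the same holds for every other non-superkey FD, so 3NF still holds.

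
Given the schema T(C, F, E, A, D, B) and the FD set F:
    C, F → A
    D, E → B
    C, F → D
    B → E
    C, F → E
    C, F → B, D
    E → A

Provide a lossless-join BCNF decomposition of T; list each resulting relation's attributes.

Candidate key of the original relation: {C, F}.
Within {A, B, C, D, E, F}: {D, E}⁺ ∩ {A, B, C, D, E, F} = {A, B, D, E}, not the whole set, so D, E → A, B violates BCNF; decompose into {A, B, D, E} and {C, D, E, F}.
Within {A, B, D, E}: {B}⁺ ∩ {A, B, D, E} = {A, B, E}, not the whole set, so B → A, E violates BCNF; decompose into {A, B, E} and {B, D}.
Within {A, B, E}: {E}⁺ ∩ {A, B, E} = {A, E}, not the whole set, so E → A violates BCNF; decompose into {A, E} and {B, E}.
{A, E} has no BCNF violation.
{B, E} has no BCNF violation.
{B, D} has no BCNF violation.
{C, D, E, F} has no BCNF violation.

{A, E}; {B, D}; {B, E}; {C, D, E, F}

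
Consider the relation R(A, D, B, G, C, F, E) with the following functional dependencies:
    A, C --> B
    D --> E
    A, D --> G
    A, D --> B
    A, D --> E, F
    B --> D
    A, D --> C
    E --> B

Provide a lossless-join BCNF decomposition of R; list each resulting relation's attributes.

{A, C, D, F, G}; {B, D, E}

Candidate keys of the original relation: {A, B}, {A, C}, {A, D}, {A, E}.
Within {A, B, C, D, E, F, G}: {D}⁺ ∩ {A, B, C, D, E, F, G} = {B, D, E}, not the whole set, so D --> B, E violates BCNF; decompose into {B, D, E} and {A, C, D, F, G}.
{B, D, E} has no BCNF violation.
{A, C, D, F, G} has no BCNF violation.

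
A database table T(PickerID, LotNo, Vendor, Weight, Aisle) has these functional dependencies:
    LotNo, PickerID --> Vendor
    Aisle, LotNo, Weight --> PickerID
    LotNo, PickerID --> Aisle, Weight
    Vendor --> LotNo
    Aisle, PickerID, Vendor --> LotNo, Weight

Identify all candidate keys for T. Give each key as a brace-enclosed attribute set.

{LotNo, PickerID} is a candidate key since {LotNo, PickerID}⁺ = {Aisle, LotNo, PickerID, Vendor, Weight} covers every attribute.
{PickerID, Vendor} is a candidate key since {PickerID, Vendor}⁺ = {Aisle, LotNo, PickerID, Vendor, Weight} covers every attribute.
{Aisle, LotNo, Weight} is a candidate key since {Aisle, LotNo, Weight}⁺ = {Aisle, LotNo, PickerID, Vendor, Weight} covers every attribute.
{Aisle, Vendor, Weight} is a candidate key since {Aisle, Vendor, Weight}⁺ = {Aisle, LotNo, PickerID, Vendor, Weight} covers every attribute.
No proper subset of any of these is a key, and no other minimal superkey exists.

{Aisle, LotNo, Weight}, {Aisle, Vendor, Weight}, {LotNo, PickerID}, {PickerID, Vendor}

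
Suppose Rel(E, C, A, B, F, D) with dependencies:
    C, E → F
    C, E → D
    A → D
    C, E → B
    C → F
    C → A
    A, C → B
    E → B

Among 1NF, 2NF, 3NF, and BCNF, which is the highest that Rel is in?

1NF

Candidate key: {C, E}. Prime attributes: {C, E}.
A → D breaks BCNF: {A}⁺ = {A, D}, so {A} is not a superkey.
A → D has non-prime {D} on the right and a non-superkey on the left, so 3NF fails.
{C} is a proper subset of the key {C, E}, and {C}⁺ contains the non-prime attributes {A, B, D, F} — a partial dependency, so 2NF is violated.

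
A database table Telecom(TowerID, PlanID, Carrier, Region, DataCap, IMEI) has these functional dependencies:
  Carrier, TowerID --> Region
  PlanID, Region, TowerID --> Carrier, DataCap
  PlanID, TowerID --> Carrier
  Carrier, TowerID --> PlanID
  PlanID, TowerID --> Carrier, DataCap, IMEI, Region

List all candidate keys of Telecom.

Attributes never on any right-hand side: {TowerID} — every candidate key must contain it.
{Carrier, TowerID}⁺ = {Carrier, DataCap, IMEI, PlanID, Region, TowerID}, which is every attribute, so {Carrier, TowerID} is a candidate key.
{PlanID, TowerID}⁺ = {Carrier, DataCap, IMEI, PlanID, Region, TowerID}, which is every attribute, so {PlanID, TowerID} is a candidate key.
Any other superkey properly contains one of these, so there are no further candidate keys.

{Carrier, TowerID}, {PlanID, TowerID}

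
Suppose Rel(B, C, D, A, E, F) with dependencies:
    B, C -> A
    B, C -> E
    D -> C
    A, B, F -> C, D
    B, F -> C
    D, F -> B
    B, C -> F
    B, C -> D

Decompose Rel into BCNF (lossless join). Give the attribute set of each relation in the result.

{A, B, D, E, F}; {C, D}

Candidate keys of the original relation: {B, C}, {B, D}, {B, F}, {D, F}.
Within {A, B, C, D, E, F}: {D}⁺ ∩ {A, B, C, D, E, F} = {C, D}, not the whole set, so D -> C violates BCNF; decompose into {C, D} and {A, B, D, E, F}.
{C, D}: every determinant is a superkey — BCNF.
{A, B, D, E, F}: every determinant is a superkey — BCNF.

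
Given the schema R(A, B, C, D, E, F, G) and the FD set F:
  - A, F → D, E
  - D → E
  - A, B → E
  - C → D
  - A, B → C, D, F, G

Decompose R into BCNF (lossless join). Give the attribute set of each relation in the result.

Candidate key of the original relation: {A, B}.
{A, B, C, D, E, F, G}: {A, F} determines {A, D, E, F} here but is not a superkey — split on A, F → D, E, giving {A, D, E, F} and {A, B, C, F, G}.
{A, D, E, F}: {D} determines {D, E} here but is not a superkey — split on D → E, giving {D, E} and {A, D, F}.
{D, E} has no BCNF violation.
{A, D, F} has no BCNF violation.
{A, B, C, F, G} has no BCNF violation.

{A, B, C, F, G}; {A, D, F}; {D, E}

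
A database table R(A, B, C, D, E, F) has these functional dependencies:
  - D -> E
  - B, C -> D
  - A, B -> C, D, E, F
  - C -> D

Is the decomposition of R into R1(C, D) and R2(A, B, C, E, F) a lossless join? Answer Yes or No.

Yes

The shared attributes are {C} and {C}⁺ = {C, D, E}.
Since R1 ⊆ {C, D, E}, the intersection is a superkey of R1; the decomposition is lossless.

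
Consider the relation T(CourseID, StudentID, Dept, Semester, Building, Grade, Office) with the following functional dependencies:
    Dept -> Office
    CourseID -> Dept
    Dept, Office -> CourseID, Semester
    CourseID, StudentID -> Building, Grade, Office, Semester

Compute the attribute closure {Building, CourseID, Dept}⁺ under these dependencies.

Start with {Building, CourseID, Dept}.
Dept -> Office applies; add {Office} → now {Building, CourseID, Dept, Office}.
Dept, Office -> CourseID, Semester applies; add {Semester} → now {Building, CourseID, Dept, Office, Semester}.
No further FD applies.

{Building, CourseID, Dept, Office, Semester}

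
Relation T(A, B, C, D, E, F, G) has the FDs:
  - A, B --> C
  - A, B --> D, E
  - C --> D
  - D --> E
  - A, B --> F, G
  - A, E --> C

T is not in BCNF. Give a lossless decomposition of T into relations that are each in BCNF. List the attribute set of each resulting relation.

Candidate key of the original relation: {A, B}.
In {A, B, C, D, E, F, G}, {C} is not a superkey ({C}⁺ restricted to this set is {C, D, E}), so split on C --> D, E into {C, D, E} and {A, B, C, F, G}.
In {C, D, E}, {D} is not a superkey ({D}⁺ restricted to this set is {D, E}), so split on D --> E into {D, E} and {C, D}.
{D, E} is in BCNF.
{C, D} is in BCNF.
{A, B, C, F, G} is in BCNF.

{A, B, C, F, G}; {C, D}; {D, E}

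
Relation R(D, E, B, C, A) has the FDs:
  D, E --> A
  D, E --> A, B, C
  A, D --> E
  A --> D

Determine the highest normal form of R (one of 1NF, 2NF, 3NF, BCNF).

BCNF

Candidate keys: {A}, {D, E}. Prime attributes: {A, D, E}.
The left-hand side of every FD is a superkey, so BCNF is satisfied.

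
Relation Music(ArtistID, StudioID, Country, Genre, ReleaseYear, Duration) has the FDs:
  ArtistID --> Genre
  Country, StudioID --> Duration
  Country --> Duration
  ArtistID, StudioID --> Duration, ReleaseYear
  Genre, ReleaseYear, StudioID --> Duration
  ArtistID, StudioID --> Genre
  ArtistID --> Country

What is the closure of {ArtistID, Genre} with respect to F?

{ArtistID, Country, Duration, Genre}

Start with {ArtistID, Genre}.
ArtistID --> Country applies; add {Country} → now {ArtistID, Country, Genre}.
Country --> Duration applies; add {Duration} → now {ArtistID, Country, Duration, Genre}.
No further FD applies.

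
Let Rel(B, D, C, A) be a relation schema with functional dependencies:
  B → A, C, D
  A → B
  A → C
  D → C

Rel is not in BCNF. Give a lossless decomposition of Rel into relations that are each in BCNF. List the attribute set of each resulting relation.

Candidate keys of the original relation: {A}, {B}.
Within {A, B, C, D}: {D}⁺ ∩ {A, B, C, D} = {C, D}, not the whole set, so D → C violates BCNF; decompose into {C, D} and {A, B, D}.
{C, D}: every determinant is a superkey — BCNF.
{A, B, D}: every determinant is a superkey — BCNF.

{A, B, D}; {C, D}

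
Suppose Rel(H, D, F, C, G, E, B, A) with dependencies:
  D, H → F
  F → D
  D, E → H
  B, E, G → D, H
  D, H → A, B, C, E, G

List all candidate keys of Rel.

{B, E, G}, {D, E}, {D, H}, {E, F}, {F, H}

{D, E}⁺ = {A, B, C, D, E, F, G, H} — all of the relation — so {D, E} is a candidate key.
{D, H}⁺ = {A, B, C, D, E, F, G, H} — all of the relation — so {D, H} is a candidate key.
{E, F}⁺ = {A, B, C, D, E, F, G, H} — all of the relation — so {E, F} is a candidate key.
{F, H}⁺ = {A, B, C, D, E, F, G, H} — all of the relation — so {F, H} is a candidate key.
{B, E, G}⁺ = {A, B, C, D, E, F, G, H} — all of the relation — so {B, E, G} is a candidate key.
These are minimal and exhaustive — every other superkey contains one of them.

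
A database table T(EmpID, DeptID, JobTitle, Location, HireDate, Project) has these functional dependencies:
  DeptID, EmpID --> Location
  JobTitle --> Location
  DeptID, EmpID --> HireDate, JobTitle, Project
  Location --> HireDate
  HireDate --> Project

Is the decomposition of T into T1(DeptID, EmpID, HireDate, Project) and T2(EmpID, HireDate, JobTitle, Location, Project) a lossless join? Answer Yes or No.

T1 ∩ T2 = {EmpID, HireDate, Project}; its closure under F is {EmpID, HireDate, Project}.
T1 ⊄ {EmpID, HireDate, Project} and T2 ⊄ {EmpID, HireDate, Project}, so the split is lossy.

No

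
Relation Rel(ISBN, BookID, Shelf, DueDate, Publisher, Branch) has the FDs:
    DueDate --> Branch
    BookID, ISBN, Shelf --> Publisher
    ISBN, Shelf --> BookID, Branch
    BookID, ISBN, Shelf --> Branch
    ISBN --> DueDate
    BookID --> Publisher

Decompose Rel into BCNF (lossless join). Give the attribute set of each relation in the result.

{BookID, ISBN, Shelf}; {BookID, Publisher}; {Branch, DueDate}; {DueDate, ISBN}

Candidate key of the original relation: {ISBN, Shelf}.
In {BookID, Branch, DueDate, ISBN, Publisher, Shelf}, {DueDate} is not a superkey ({DueDate}⁺ restricted to this set is {Branch, DueDate}), so split on DueDate --> Branch into {Branch, DueDate} and {BookID, DueDate, ISBN, Publisher, Shelf}.
{Branch, DueDate} is in BCNF.
In {BookID, DueDate, ISBN, Publisher, Shelf}, {ISBN} is not a superkey ({ISBN}⁺ restricted to this set is {DueDate, ISBN}), so split on ISBN --> DueDate into {DueDate, ISBN} and {BookID, ISBN, Publisher, Shelf}.
{DueDate, ISBN} is in BCNF.
In {BookID, ISBN, Publisher, Shelf}, {BookID} is not a superkey ({BookID}⁺ restricted to this set is {BookID, Publisher}), so split on BookID --> Publisher into {BookID, Publisher} and {BookID, ISBN, Shelf}.
{BookID, Publisher} is in BCNF.
{BookID, ISBN, Shelf} is in BCNF.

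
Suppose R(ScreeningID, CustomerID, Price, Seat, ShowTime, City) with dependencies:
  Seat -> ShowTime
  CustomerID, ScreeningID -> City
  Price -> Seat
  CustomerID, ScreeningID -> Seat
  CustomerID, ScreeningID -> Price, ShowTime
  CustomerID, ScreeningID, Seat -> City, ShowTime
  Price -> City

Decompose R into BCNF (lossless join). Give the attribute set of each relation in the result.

{City, Price, Seat}; {CustomerID, Price, ScreeningID}; {Seat, ShowTime}

Candidate key of the original relation: {CustomerID, ScreeningID}.
In {City, CustomerID, Price, ScreeningID, Seat, ShowTime}, {Seat} is not a superkey ({Seat}⁺ restricted to this set is {Seat, ShowTime}), so split on Seat -> ShowTime into {Seat, ShowTime} and {City, CustomerID, Price, ScreeningID, Seat}.
{Seat, ShowTime}: every determinant is a superkey — BCNF.
In {City, CustomerID, Price, ScreeningID, Seat}, {Price} is not a superkey ({Price}⁺ restricted to this set is {City, Price, Seat}), so split on Price -> City, Seat into {City, Price, Seat} and {CustomerID, Price, ScreeningID}.
{City, Price, Seat}: every determinant is a superkey — BCNF.
{CustomerID, Price, ScreeningID}: every determinant is a superkey — BCNF.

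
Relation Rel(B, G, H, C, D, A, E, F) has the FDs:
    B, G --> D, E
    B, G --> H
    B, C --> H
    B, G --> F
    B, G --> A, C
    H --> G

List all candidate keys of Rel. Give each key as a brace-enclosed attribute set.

{B, C}, {B, G}, {B, H}

No FD produces {B}, so it must be in every candidate key.
{B, C}⁺ = {A, B, C, D, E, F, G, H} — all of the relation — so {B, C} is a candidate key.
{B, G}⁺ = {A, B, C, D, E, F, G, H} — all of the relation — so {B, G} is a candidate key.
{B, H}⁺ = {A, B, C, D, E, F, G, H} — all of the relation — so {B, H} is a candidate key.
No proper subset of any of these is a key, and no other minimal superkey exists.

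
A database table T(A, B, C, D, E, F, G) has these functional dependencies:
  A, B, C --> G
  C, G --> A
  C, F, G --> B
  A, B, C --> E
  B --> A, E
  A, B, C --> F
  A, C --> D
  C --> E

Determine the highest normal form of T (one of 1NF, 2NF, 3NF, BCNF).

1NF

Candidate keys: {B, C}, {C, F, G}. Prime attributes: {B, C, F, G}.
C, G --> A breaks BCNF: {C, G}⁺ = {A, C, D, E, G}, so {C, G} is not a superkey.
C, G --> A determines the non-prime attribute {A} from a non-superkey — 3NF is violated.
The proper key subset {B} of {B, C} determines non-prime {A, E}, so the relation is not even in 2NF.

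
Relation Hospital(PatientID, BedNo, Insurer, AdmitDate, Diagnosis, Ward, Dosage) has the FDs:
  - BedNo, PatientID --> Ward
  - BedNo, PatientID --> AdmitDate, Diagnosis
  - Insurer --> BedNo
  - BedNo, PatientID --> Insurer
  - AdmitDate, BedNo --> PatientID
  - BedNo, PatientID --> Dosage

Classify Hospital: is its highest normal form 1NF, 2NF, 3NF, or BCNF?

3NF

Candidate keys: {AdmitDate, BedNo}, {AdmitDate, Insurer}, {BedNo, PatientID}, {Insurer, PatientID}. Prime attributes: {AdmitDate, BedNo, Insurer, PatientID}.
Insurer --> BedNo breaks BCNF: {Insurer}⁺ = {BedNo, Insurer}, so {Insurer} is not a superkey.
Its right-hand attributes {BedNo} are all prime, as are those of every other non-superkey FD — the relation is in 3NF.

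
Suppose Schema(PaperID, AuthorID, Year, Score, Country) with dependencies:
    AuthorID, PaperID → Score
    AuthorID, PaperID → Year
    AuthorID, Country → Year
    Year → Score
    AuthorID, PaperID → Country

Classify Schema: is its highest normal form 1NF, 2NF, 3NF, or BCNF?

Candidate key: {AuthorID, PaperID}. Prime attributes: {AuthorID, PaperID}.
AuthorID, Country → Year breaks BCNF: {AuthorID, Country}⁺ = {AuthorID, Country, Score, Year}, so {AuthorID, Country} is not a superkey.
AuthorID, Country → Year determines the non-prime attribute {Year} from a non-superkey — 3NF is violated.
Checking every proper subset of each key, none determines a non-prime attribute — 2NF is satisfied.

2NF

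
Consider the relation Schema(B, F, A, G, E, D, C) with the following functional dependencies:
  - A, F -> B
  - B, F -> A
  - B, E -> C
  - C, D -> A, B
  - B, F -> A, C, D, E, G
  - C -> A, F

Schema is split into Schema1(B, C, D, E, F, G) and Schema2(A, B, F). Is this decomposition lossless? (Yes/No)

Yes

Schema1 ∩ Schema2 = {B, F}; its closure under F is {A, B, C, D, E, F, G}.
Since Schema1 ⊆ {A, B, C, D, E, F, G}, the intersection is a superkey of Schema1; the decomposition is lossless.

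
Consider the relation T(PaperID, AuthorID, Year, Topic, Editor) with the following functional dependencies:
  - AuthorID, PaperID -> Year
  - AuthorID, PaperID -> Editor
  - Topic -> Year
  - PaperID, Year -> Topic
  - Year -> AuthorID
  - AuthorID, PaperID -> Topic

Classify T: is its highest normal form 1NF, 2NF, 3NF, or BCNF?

3NF

Candidate keys: {AuthorID, PaperID}, {PaperID, Topic}, {PaperID, Year}. Prime attributes: {AuthorID, PaperID, Topic, Year}.
Topic -> Year breaks BCNF: {Topic}⁺ = {AuthorID, Topic, Year}, so {Topic} is not a superkey.
Since {Year} ⊆ prime attributes and every other non-superkey FD also has a prime right side, the schema is in 3NF.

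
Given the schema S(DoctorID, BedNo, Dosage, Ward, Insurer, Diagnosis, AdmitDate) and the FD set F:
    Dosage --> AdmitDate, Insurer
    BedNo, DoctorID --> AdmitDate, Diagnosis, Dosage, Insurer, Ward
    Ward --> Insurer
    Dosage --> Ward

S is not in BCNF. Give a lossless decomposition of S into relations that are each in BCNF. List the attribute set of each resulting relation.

{AdmitDate, Dosage, Ward}; {BedNo, Diagnosis, DoctorID, Dosage}; {Insurer, Ward}

Candidate key of the original relation: {BedNo, DoctorID}.
Within {AdmitDate, BedNo, Diagnosis, DoctorID, Dosage, Insurer, Ward}: {Dosage}⁺ ∩ {AdmitDate, BedNo, Diagnosis, DoctorID, Dosage, Insurer, Ward} = {AdmitDate, Dosage, Insurer, Ward}, not the whole set, so Dosage --> AdmitDate, Insurer, Ward violates BCNF; decompose into {AdmitDate, Dosage, Insurer, Ward} and {BedNo, Diagnosis, DoctorID, Dosage}.
Within {AdmitDate, Dosage, Insurer, Ward}: {Ward}⁺ ∩ {AdmitDate, Dosage, Insurer, Ward} = {Insurer, Ward}, not the whole set, so Ward --> Insurer violates BCNF; decompose into {Insurer, Ward} and {AdmitDate, Dosage, Ward}.
{Insurer, Ward}: every determinant is a superkey — BCNF.
{AdmitDate, Dosage, Ward}: every determinant is a superkey — BCNF.
{BedNo, Diagnosis, DoctorID, Dosage}: every determinant is a superkey — BCNF.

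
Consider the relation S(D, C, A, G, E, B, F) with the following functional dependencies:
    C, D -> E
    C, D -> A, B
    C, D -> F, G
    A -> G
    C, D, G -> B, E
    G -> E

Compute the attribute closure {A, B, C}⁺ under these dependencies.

Start with {A, B, C}.
A -> G applies; add {G} → now {A, B, C, G}.
G -> E applies; add {E} → now {A, B, C, E, G}.
No further FD applies.

{A, B, C, E, G}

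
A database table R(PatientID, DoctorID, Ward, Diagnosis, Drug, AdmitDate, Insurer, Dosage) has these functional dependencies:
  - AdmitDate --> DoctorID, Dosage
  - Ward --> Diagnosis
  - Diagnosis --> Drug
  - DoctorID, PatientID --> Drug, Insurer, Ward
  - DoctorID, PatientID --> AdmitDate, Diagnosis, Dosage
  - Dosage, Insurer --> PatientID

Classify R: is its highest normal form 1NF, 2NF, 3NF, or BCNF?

Candidate keys: {AdmitDate, Insurer}, {AdmitDate, PatientID}, {DoctorID, Dosage, Insurer}, {DoctorID, PatientID}. Prime attributes: {AdmitDate, DoctorID, Dosage, Insurer, PatientID}.
For AdmitDate --> DoctorID, Dosage we have {AdmitDate}⁺ = {AdmitDate, DoctorID, Dosage}; {AdmitDate} is not a superkey, so BCNF fails.
Because {Diagnosis} is non-prime and the left side of Ward --> Diagnosis is not a superkey, the relation is not in 3NF.
No proper subset of a key has a non-prime attribute in its closure, so there is no partial dependency; 2NF holds.

2NF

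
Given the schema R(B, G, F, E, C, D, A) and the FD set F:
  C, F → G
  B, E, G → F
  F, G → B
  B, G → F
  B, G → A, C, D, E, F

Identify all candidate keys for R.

{B, G}⁺ = {A, B, C, D, E, F, G} — all of the relation — so {B, G} is a candidate key.
{C, F}⁺ = {A, B, C, D, E, F, G} — all of the relation — so {C, F} is a candidate key.
{F, G}⁺ = {A, B, C, D, E, F, G} — all of the relation — so {F, G} is a candidate key.
No proper subset of any of these is a key, and no other minimal superkey exists.

{B, G}, {C, F}, {F, G}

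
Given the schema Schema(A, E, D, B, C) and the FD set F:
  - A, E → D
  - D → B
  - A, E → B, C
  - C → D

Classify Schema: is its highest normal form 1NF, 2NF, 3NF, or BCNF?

2NF

Candidate key: {A, E}. Prime attributes: {A, E}.
D → B: {D}⁺ = {B, D}, which is not all of the attributes, so the left side is not a superkey — BCNF is violated.
D → B determines the non-prime attribute {B} from a non-superkey — 3NF is violated.
No proper subset of a key has a non-prime attribute in its closure, so there is no partial dependency; 2NF holds.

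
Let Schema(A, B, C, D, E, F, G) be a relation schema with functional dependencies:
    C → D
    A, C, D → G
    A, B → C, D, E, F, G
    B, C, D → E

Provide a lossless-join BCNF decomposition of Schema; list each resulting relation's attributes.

Candidate key of the original relation: {A, B}.
{A, B, C, D, E, F, G}: {C} determines {C, D} here but is not a superkey — split on C → D, giving {C, D} and {A, B, C, E, F, G}.
{C, D} has no BCNF violation.
{A, B, C, E, F, G}: {A, C} determines {A, C, G} here but is not a superkey — split on A, C → G, giving {A, C, G} and {A, B, C, E, F}.
{A, C, G} has no BCNF violation.
{A, B, C, E, F}: {B, C} determines {B, C, E} here but is not a superkey — split on B, C → E, giving {B, C, E} and {A, B, C, F}.
{B, C, E} has no BCNF violation.
{A, B, C, F} has no BCNF violation.

{A, B, C, F}; {A, C, G}; {B, C, E}; {C, D}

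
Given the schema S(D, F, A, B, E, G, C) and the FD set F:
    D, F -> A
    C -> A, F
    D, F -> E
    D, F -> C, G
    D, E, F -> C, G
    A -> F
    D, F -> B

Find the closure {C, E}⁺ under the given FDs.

{A, C, E, F}

Start with {C, E}.
C -> A, F applies; add {A, F} → now {A, C, E, F}.
No further FD applies.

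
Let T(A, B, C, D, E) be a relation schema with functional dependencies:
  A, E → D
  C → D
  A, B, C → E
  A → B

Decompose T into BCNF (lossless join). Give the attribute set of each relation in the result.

{A, B}; {A, C, E}; {A, D, E}

Candidate key of the original relation: {A, C}.
{A, B, C, D, E}: {A, E} determines {A, B, D, E} here but is not a superkey — split on A, E → B, D, giving {A, B, D, E} and {A, C, E}.
{A, B, D, E}: {A} determines {A, B} here but is not a superkey — split on A → B, giving {A, B} and {A, D, E}.
{A, B} is in BCNF.
{A, D, E} is in BCNF.
{A, C, E} is in BCNF.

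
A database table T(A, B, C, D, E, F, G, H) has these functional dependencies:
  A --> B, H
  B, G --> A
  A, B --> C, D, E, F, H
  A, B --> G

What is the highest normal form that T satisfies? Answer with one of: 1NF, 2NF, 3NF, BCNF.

BCNF

Candidate keys: {A}, {B, G}. Prime attributes: {A, B, G}.
Every FD has a superkey on the left, so the relation is in BCNF.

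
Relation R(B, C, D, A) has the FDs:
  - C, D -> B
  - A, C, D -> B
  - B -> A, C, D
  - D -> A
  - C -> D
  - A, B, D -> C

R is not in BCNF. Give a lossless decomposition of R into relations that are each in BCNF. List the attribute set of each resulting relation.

Candidate keys of the original relation: {B}, {C}.
Within {A, B, C, D}: {D}⁺ ∩ {A, B, C, D} = {A, D}, not the whole set, so D -> A violates BCNF; decompose into {A, D} and {B, C, D}.
{A, D} is in BCNF.
{B, C, D} is in BCNF.

{A, D}; {B, C, D}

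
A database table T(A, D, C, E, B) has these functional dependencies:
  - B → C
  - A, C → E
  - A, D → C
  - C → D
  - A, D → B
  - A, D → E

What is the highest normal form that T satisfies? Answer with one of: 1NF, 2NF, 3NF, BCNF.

Candidate keys: {A, B}, {A, C}, {A, D}. Prime attributes: {A, B, C, D}.
B → C breaks BCNF: {B}⁺ = {B, C, D}, so {B} is not a superkey.
Its right-hand attributes {C} are all prime, as are those of every other non-superkey FD — the relation is in 3NF.

3NF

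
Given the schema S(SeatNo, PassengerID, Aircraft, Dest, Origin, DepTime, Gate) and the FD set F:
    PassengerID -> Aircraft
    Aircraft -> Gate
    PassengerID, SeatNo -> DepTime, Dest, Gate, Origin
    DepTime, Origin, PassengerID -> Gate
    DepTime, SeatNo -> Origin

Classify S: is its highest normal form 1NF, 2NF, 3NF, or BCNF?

1NF

Candidate key: {PassengerID, SeatNo}. Prime attributes: {PassengerID, SeatNo}.
For PassengerID -> Aircraft we have {PassengerID}⁺ = {Aircraft, Gate, PassengerID}; {PassengerID} is not a superkey, so BCNF fails.
PassengerID -> Aircraft determines the non-prime attribute {Aircraft} from a non-superkey — 3NF is violated.
{PassengerID} is a proper subset of the key {PassengerID, SeatNo}, and {PassengerID}⁺ contains the non-prime attributes {Aircraft, Gate} — a partial dependency, so 2NF is violated.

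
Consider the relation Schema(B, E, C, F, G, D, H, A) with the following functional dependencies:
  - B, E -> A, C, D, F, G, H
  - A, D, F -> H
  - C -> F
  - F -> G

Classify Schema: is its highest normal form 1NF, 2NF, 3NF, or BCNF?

Candidate key: {B, E}. Prime attributes: {B, E}.
For A, D, F -> H we have {A, D, F}⁺ = {A, D, F, G, H}; {A, D, F} is not a superkey, so BCNF fails.
A, D, F -> H determines the non-prime attribute {H} from a non-superkey — 3NF is violated.
No non-prime attribute depends on a proper subset of any candidate key, so 2NF holds.

2NF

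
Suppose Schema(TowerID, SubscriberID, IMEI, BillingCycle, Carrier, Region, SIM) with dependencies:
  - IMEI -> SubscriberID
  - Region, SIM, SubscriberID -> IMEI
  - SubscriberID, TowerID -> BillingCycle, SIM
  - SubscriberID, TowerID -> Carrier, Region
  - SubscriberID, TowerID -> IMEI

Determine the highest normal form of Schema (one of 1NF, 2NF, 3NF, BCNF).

3NF

Candidate keys: {IMEI, TowerID}, {SubscriberID, TowerID}. Prime attributes: {IMEI, SubscriberID, TowerID}.
For IMEI -> SubscriberID we have {IMEI}⁺ = {IMEI, SubscriberID}; {IMEI} is not a superkey, so BCNF fails.
Its right-hand attributes {SubscriberID} are all prime, as are those of every other non-superkey FD — the relation is in 3NF.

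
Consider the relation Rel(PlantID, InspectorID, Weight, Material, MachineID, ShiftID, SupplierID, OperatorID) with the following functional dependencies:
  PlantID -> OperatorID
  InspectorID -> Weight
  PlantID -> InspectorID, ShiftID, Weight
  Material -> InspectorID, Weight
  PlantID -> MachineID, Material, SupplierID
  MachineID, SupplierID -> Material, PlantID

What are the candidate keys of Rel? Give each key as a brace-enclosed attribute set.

Closure of {PlantID} is {InspectorID, MachineID, Material, OperatorID, PlantID, ShiftID, SupplierID, Weight}, the whole schema; {PlantID} is a candidate key.
Closure of {MachineID, SupplierID} is {InspectorID, MachineID, Material, OperatorID, PlantID, ShiftID, SupplierID, Weight}, the whole schema; {MachineID, SupplierID} is a candidate key.
No proper subset of any of these is a key, and no other minimal superkey exists.

{MachineID, SupplierID}, {PlantID}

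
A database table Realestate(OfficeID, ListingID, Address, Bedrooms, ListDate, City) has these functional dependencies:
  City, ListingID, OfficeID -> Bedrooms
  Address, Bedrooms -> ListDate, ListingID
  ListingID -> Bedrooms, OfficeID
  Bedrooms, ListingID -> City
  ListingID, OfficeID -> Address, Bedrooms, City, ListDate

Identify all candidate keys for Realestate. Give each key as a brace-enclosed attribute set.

{Address, Bedrooms}, {ListingID}

{ListingID}⁺ = {Address, Bedrooms, City, ListDate, ListingID, OfficeID}, which is every attribute, so {ListingID} is a candidate key.
{Address, Bedrooms}⁺ = {Address, Bedrooms, City, ListDate, ListingID, OfficeID}, which is every attribute, so {Address, Bedrooms} is a candidate key.
These are minimal and exhaustive — every other superkey contains one of them.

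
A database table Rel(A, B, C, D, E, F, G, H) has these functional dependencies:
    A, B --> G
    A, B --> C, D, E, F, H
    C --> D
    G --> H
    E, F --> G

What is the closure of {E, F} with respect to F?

{E, F, G, H}

Start with {E, F}.
E, F --> G applies; add {G} → now {E, F, G}.
G --> H applies; add {H} → now {E, F, G, H}.
No further FD applies.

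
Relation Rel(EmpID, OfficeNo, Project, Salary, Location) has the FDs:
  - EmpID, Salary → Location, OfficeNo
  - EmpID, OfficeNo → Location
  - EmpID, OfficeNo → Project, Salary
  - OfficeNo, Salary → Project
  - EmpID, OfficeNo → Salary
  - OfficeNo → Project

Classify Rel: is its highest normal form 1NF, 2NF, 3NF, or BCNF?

Candidate keys: {EmpID, OfficeNo}, {EmpID, Salary}. Prime attributes: {EmpID, OfficeNo, Salary}.
OfficeNo, Salary → Project breaks BCNF: {OfficeNo, Salary}⁺ = {OfficeNo, Project, Salary}, so {OfficeNo, Salary} is not a superkey.
OfficeNo, Salary → Project determines the non-prime attribute {Project} from a non-superkey — 3NF is violated.
Since {OfficeNo} ⊂ {EmpID, OfficeNo} and {OfficeNo}⁺ ⊇ {Project} with {Project} non-prime, there is a partial dependency; 2NF fails.

1NF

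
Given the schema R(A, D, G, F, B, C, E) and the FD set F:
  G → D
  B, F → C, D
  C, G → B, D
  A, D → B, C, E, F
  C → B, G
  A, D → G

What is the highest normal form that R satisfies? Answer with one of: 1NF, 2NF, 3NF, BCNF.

Candidate keys: {A, B, F}, {A, C}, {A, D}, {A, G}. Prime attributes: {A, B, C, D, F, G}.
G → D breaks BCNF: {G}⁺ = {D, G}, so {G} is not a superkey.
But every attribute on its right side ({D}) is prime, and the same holds for every other non-superkey FD, so 3NF still holds.

3NF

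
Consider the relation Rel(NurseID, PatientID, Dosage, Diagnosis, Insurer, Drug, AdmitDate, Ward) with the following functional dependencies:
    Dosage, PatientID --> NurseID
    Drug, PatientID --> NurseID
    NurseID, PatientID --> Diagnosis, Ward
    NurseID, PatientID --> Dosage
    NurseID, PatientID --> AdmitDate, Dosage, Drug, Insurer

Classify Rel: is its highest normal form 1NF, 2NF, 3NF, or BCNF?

Candidate keys: {Dosage, PatientID}, {Drug, PatientID}, {NurseID, PatientID}. Prime attributes: {Dosage, Drug, NurseID, PatientID}.
The left-hand side of every FD is a superkey, so BCNF is satisfied.

BCNF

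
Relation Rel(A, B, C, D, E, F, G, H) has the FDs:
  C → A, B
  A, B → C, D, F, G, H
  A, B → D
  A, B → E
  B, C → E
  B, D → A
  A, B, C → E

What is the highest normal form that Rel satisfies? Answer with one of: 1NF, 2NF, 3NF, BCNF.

Candidate keys: {A, B}, {B, D}, {C}. Prime attributes: {A, B, C, D}.
Each dependency's left side is a superkey — BCNF holds.

BCNF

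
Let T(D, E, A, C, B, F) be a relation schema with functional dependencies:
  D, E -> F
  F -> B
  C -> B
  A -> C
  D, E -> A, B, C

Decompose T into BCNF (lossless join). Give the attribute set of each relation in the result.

{A, C}; {A, D, E, F}; {B, F}

Candidate key of the original relation: {D, E}.
Within {A, B, C, D, E, F}: {F}⁺ ∩ {A, B, C, D, E, F} = {B, F}, not the whole set, so F -> B violates BCNF; decompose into {B, F} and {A, C, D, E, F}.
{B, F} is in BCNF.
Within {A, C, D, E, F}: {A}⁺ ∩ {A, C, D, E, F} = {A, C}, not the whole set, so A -> C violates BCNF; decompose into {A, C} and {A, D, E, F}.
{A, C} is in BCNF.
{A, D, E, F} is in BCNF.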